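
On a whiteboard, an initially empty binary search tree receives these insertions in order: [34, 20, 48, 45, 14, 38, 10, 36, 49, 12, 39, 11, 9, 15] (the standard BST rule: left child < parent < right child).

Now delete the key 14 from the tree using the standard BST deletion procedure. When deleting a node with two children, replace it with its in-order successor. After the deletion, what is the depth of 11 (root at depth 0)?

5

Insert 34: tree is empty, so 34 becomes the root.
Insert 20: 20 < 34 → go left. Place as left child of 34.
Insert 48: 48 > 34 → go right. Place as right child of 34.
Insert 45: 45 > 34 → go right; 45 < 48 → go left. Place as left child of 48.
Insert 14: 14 < 34 → go left; 14 < 20 → go left. Place as left child of 20.
Insert 38: 38 > 34 → go right; 38 < 48 → go left; 38 < 45 → go left. Place as left child of 45.
Insert 10: 10 < 34 → go left; 10 < 20 → go left; 10 < 14 → go left. Place as left child of 14.
Insert 36: 36 > 34 → go right; 36 < 48 → go left; 36 < 45 → go left; 36 < 38 → go left. Place as left child of 38.
Insert 49: 49 > 34 → go right; 49 > 48 → go right. Place as right child of 48.
Insert 12: 12 < 34 → go left; 12 < 20 → go left; 12 < 14 → go left; 12 > 10 → go right. Place as right child of 10.
Insert 39: 39 > 34 → go right; 39 < 48 → go left; 39 < 45 → go left; 39 > 38 → go right. Place as right child of 38.
Insert 11: 11 < 34 → go left; 11 < 20 → go left; 11 < 14 → go left; 11 > 10 → go right; 11 < 12 → go left. Place as left child of 12.
Insert 9: 9 < 34 → go left; 9 < 20 → go left; 9 < 14 → go left; 9 < 10 → go left. Place as left child of 10.
Insert 15: 15 < 34 → go left; 15 < 20 → go left; 15 > 14 → go right. Place as right child of 14.

Delete 14 (two children — replace with in-order successor).
After deletion, path to 11: 34 → 20 → 15 → 10 → 12 → 11.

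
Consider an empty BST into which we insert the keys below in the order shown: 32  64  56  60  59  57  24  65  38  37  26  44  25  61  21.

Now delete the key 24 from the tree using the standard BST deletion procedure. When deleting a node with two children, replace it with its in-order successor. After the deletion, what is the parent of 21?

32: root
64: right child of 32 (depth 1)
56: left child of 64 (depth 2)
60: right child of 56 (depth 3)
59: left child of 60 (depth 4)
57: left child of 59 (depth 5)
24: left child of 32 (depth 1)
65: right child of 64 (depth 2)
38: left child of 56 (depth 3)
37: left child of 38 (depth 4)
26: right child of 24 (depth 2)
44: right child of 38 (depth 4)
25: left child of 26 (depth 3)
61: right child of 60 (depth 4)
21: left child of 24 (depth 2)

Delete 24 (two children — replace with in-order successor).
After deletion, 21's parent is 25.

25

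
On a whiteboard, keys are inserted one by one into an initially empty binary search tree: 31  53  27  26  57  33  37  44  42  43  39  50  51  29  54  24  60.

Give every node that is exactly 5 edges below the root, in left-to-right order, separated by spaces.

31: root
53: right child of 31 (depth 1)
27: left child of 31 (depth 1)
26: left child of 27 (depth 2)
57: right child of 53 (depth 2)
33: left child of 53 (depth 2)
37: right child of 33 (depth 3)
44: right child of 37 (depth 4)
42: left child of 44 (depth 5)
43: right child of 42 (depth 6)
39: left child of 42 (depth 6)
50: right child of 44 (depth 5)
51: right child of 50 (depth 6)
29: right child of 27 (depth 2)
54: left child of 57 (depth 3)
24: left child of 26 (depth 3)
60: right child of 57 (depth 3)

42 50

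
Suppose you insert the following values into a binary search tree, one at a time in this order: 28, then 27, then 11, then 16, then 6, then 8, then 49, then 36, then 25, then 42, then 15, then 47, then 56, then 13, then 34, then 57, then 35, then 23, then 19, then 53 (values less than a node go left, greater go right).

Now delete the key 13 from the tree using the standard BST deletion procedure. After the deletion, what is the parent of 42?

Resulting structure (node: left, right):
  28: L=27, R=49
  27: L=11, R=–
  11: L=6, R=16
  16: L=15, R=25
  6: L=–, R=8
  8: L=–, R=–
  49: L=36, R=56
  36: L=34, R=42
  25: L=23, R=–
  42: L=–, R=47
  15: L=13, R=–
  47: L=–, R=–
  56: L=53, R=57
  13: L=–, R=–
  34: L=–, R=35
  57: L=–, R=–
  35: L=–, R=–
  23: L=19, R=–
  19: L=–, R=–
  53: L=–, R=–

Delete 13 (at most one child — splice it out).
After deletion, 42's parent is 36.

36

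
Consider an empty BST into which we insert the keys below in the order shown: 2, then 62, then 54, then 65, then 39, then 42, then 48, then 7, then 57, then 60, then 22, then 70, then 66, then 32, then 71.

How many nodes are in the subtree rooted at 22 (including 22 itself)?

Insert 2: tree is empty, so 2 becomes the root.
Insert 62: 62 > 2 → go right. Place as right child of 2.
Insert 54: 54 > 2 → go right; 54 < 62 → go left. Place as left child of 62.
Insert 65: 65 > 2 → go right; 65 > 62 → go right. Place as right child of 62.
Insert 39: 39 > 2 → go right; 39 < 62 → go left; 39 < 54 → go left. Place as left child of 54.
Insert 42: 42 > 2 → go right; 42 < 62 → go left; 42 < 54 → go left; 42 > 39 → go right. Place as right child of 39.
Insert 48: 48 > 2 → go right; 48 < 62 → go left; 48 < 54 → go left; 48 > 39 → go right; 48 > 42 → go right. Place as right child of 42.
Insert 7: 7 > 2 → go right; 7 < 62 → go left; 7 < 54 → go left; 7 < 39 → go left. Place as left child of 39.
Insert 57: 57 > 2 → go right; 57 < 62 → go left; 57 > 54 → go right. Place as right child of 54.
Insert 60: 60 > 2 → go right; 60 < 62 → go left; 60 > 54 → go right; 60 > 57 → go right. Place as right child of 57.
Insert 22: 22 > 2 → go right; 22 < 62 → go left; 22 < 54 → go left; 22 < 39 → go left; 22 > 7 → go right. Place as right child of 7.
Insert 70: 70 > 2 → go right; 70 > 62 → go right; 70 > 65 → go right. Place as right child of 65.
Insert 66: 66 > 2 → go right; 66 > 62 → go right; 66 > 65 → go right; 66 < 70 → go left. Place as left child of 70.
Insert 32: 32 > 2 → go right; 32 < 62 → go left; 32 < 54 → go left; 32 < 39 → go left; 32 > 7 → go right; 32 > 22 → go right. Place as right child of 22.
Insert 71: 71 > 2 → go right; 71 > 62 → go right; 71 > 65 → go right; 71 > 70 → go right. Place as right child of 70.

Subtree rooted at 22 contains: 22, 32 — 2 nodes.

2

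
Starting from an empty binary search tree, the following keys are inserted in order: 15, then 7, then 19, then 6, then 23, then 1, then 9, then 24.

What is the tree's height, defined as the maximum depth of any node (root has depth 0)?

Resulting structure (node: left, right):
  15: L=7, R=19
  7: L=6, R=9
  19: L=–, R=23
  6: L=1, R=–
  23: L=–, R=24
  1: L=–, R=–
  9: L=–, R=–
  24: L=–, R=–

The deepest node is 1 at depth 3.

3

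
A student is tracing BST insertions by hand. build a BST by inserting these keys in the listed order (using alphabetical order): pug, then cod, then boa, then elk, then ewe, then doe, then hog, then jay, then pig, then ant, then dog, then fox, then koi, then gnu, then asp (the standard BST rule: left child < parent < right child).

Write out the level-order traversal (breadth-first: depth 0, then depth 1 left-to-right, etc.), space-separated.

Insert pug: tree is empty, so pug becomes the root.
Insert cod: cod < pug → go left. Place as left child of pug.
Insert boa: boa < pug → go left; boa < cod → go left. Place as left child of cod.
Insert elk: elk < pug → go left; elk > cod → go right. Place as right child of cod.
Insert ewe: ewe < pug → go left; ewe > cod → go right; ewe > elk → go right. Place as right child of elk.
Insert doe: doe < pug → go left; doe > cod → go right; doe < elk → go left. Place as left child of elk.
Insert hog: hog < pug → go left; hog > cod → go right; hog > elk → go right; hog > ewe → go right. Place as right child of ewe.
Insert jay: jay < pug → go left; jay > cod → go right; jay > elk → go right; jay > ewe → go right; jay > hog → go right. Place as right child of hog.
Insert pig: pig < pug → go left; pig > cod → go right; pig > elk → go right; pig > ewe → go right; pig > hog → go right; pig > jay → go right. Place as right child of jay.
Insert ant: ant < pug → go left; ant < cod → go left; ant < boa → go left. Place as left child of boa.
Insert dog: dog < pug → go left; dog > cod → go right; dog < elk → go left; dog > doe → go right. Place as right child of doe.
Insert fox: fox < pug → go left; fox > cod → go right; fox > elk → go right; fox > ewe → go right; fox < hog → go left. Place as left child of hog.
Insert koi: koi < pug → go left; koi > cod → go right; koi > elk → go right; koi > ewe → go right; koi > hog → go right; koi > jay → go right; koi < pig → go left. Place as left child of pig.
Insert gnu: gnu < pug → go left; gnu > cod → go right; gnu > elk → go right; gnu > ewe → go right; gnu < hog → go left; gnu > fox → go right. Place as right child of fox.
Insert asp: asp < pug → go left; asp < cod → go left; asp < boa → go left; asp > ant → go right. Place as right child of ant.

pug cod boa elk ant doe ewe asp dog hog fox jay gnu pig koi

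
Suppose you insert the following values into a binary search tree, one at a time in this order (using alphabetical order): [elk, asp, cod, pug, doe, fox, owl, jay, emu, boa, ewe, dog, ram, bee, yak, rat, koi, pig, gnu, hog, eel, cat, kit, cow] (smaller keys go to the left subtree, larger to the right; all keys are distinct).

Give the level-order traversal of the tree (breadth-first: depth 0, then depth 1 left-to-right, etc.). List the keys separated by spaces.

Resulting structure (node: left, right):
  elk: L=asp, R=pug
  asp: L=–, R=cod
  cod: L=boa, R=doe
  pug: L=fox, R=ram
  doe: L=cow, R=dog
  fox: L=emu, R=owl
  owl: L=jay, R=pig
  jay: L=gnu, R=koi
  emu: L=–, R=ewe
  boa: L=bee, R=cat
  ewe: L=–, R=–
  dog: L=–, R=eel
  ram: L=–, R=yak
  bee: L=–, R=–
  yak: L=rat, R=–
  rat: L=–, R=–
  koi: L=kit, R=–
  pig: L=–, R=–
  gnu: L=–, R=hog
  hog: L=–, R=–
  eel: L=–, R=–
  cat: L=–, R=–
  kit: L=–, R=–
  cow: L=–, R=–

elk asp pug cod fox ram boa doe emu owl yak bee cat cow dog ewe jay pig rat eel gnu koi hog kit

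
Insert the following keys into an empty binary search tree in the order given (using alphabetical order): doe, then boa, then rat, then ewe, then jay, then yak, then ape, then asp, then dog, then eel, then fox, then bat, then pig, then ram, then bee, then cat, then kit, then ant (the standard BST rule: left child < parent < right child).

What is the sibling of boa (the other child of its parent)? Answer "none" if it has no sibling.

rat

Resulting structure (node: left, right):
  doe: L=boa, R=rat
  boa: L=ape, R=cat
  rat: L=ewe, R=yak
  ewe: L=dog, R=jay
  jay: L=fox, R=pig
  yak: L=–, R=–
  ape: L=ant, R=asp
  asp: L=–, R=bat
  dog: L=–, R=eel
  eel: L=–, R=–
  fox: L=–, R=–
  bat: L=–, R=bee
  pig: L=kit, R=ram
  ram: L=–, R=–
  bee: L=–, R=–
  cat: L=–, R=–
  kit: L=–, R=–
  ant: L=–, R=–

boa's parent is doe; the other child of doe is rat.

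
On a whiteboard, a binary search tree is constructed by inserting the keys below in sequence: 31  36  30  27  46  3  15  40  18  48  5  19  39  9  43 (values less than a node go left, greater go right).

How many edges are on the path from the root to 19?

Insert 31: tree is empty, so 31 becomes the root.
Insert 36: 36 > 31 → go right. Place as right child of 31.
Insert 30: 30 < 31 → go left. Place as left child of 31.
Insert 27: 27 < 31 → go left; 27 < 30 → go left. Place as left child of 30.
Insert 46: 46 > 31 → go right; 46 > 36 → go right. Place as right child of 36.
Insert 3: 3 < 31 → go left; 3 < 30 → go left; 3 < 27 → go left. Place as left child of 27.
Insert 15: 15 < 31 → go left; 15 < 30 → go left; 15 < 27 → go left; 15 > 3 → go right. Place as right child of 3.
Insert 40: 40 > 31 → go right; 40 > 36 → go right; 40 < 46 → go left. Place as left child of 46.
Insert 18: 18 < 31 → go left; 18 < 30 → go left; 18 < 27 → go left; 18 > 3 → go right; 18 > 15 → go right. Place as right child of 15.
Insert 48: 48 > 31 → go right; 48 > 36 → go right; 48 > 46 → go right. Place as right child of 46.
Insert 5: 5 < 31 → go left; 5 < 30 → go left; 5 < 27 → go left; 5 > 3 → go right; 5 < 15 → go left. Place as left child of 15.
Insert 19: 19 < 31 → go left; 19 < 30 → go left; 19 < 27 → go left; 19 > 3 → go right; 19 > 15 → go right; 19 > 18 → go right. Place as right child of 18.
Insert 39: 39 > 31 → go right; 39 > 36 → go right; 39 < 46 → go left; 39 < 40 → go left. Place as left child of 40.
Insert 9: 9 < 31 → go left; 9 < 30 → go left; 9 < 27 → go left; 9 > 3 → go right; 9 < 15 → go left; 9 > 5 → go right. Place as right child of 5.
Insert 43: 43 > 31 → go right; 43 > 36 → go right; 43 < 46 → go left; 43 > 40 → go right. Place as right child of 40.

Path to 19: 31 → 30 → 27 → 3 → 15 → 18 → 19, which is 6 edges.

6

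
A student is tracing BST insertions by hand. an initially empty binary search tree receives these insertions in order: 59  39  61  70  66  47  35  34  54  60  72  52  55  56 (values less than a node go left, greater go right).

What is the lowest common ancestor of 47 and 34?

59: root
39: left child of 59 (depth 1)
61: right child of 59 (depth 1)
70: right child of 61 (depth 2)
66: left child of 70 (depth 3)
47: right child of 39 (depth 2)
35: left child of 39 (depth 2)
34: left child of 35 (depth 3)
54: right child of 47 (depth 3)
60: left child of 61 (depth 2)
72: right child of 70 (depth 3)
52: left child of 54 (depth 4)
55: right child of 54 (depth 4)
56: right child of 55 (depth 5)

Path to 47: 59 → 39 → 47
Path to 34: 59 → 39 → 35 → 34
The paths share a prefix ending at 39, then split left and right.

39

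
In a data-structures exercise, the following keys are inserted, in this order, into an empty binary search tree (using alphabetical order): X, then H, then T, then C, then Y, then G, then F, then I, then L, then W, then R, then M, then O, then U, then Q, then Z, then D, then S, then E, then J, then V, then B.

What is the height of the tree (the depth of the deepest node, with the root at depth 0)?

Insert X: tree is empty, so X becomes the root.
Insert H: H < X → go left. Place as left child of X.
Insert T: T < X → go left; T > H → go right. Place as right child of H.
Insert C: C < X → go left; C < H → go left. Place as left child of H.
Insert Y: Y > X → go right. Place as right child of X.
Insert G: G < X → go left; G < H → go left; G > C → go right. Place as right child of C.
Insert F: F < X → go left; F < H → go left; F > C → go right; F < G → go left. Place as left child of G.
Insert I: I < X → go left; I > H → go right; I < T → go left. Place as left child of T.
Insert L: L < X → go left; L > H → go right; L < T → go left; L > I → go right. Place as right child of I.
Insert W: W < X → go left; W > H → go right; W > T → go right. Place as right child of T.
Insert R: R < X → go left; R > H → go right; R < T → go left; R > I → go right; R > L → go right. Place as right child of L.
Insert M: M < X → go left; M > H → go right; M < T → go left; M > I → go right; M > L → go right; M < R → go left. Place as left child of R.
Insert O: O < X → go left; O > H → go right; O < T → go left; O > I → go right; O > L → go right; O < R → go left; O > M → go right. Place as right child of M.
Insert U: U < X → go left; U > H → go right; U > T → go right; U < W → go left. Place as left child of W.
Insert Q: Q < X → go left; Q > H → go right; Q < T → go left; Q > I → go right; Q > L → go right; Q < R → go left; Q > M → go right; Q > O → go right. Place as right child of O.
Insert Z: Z > X → go right; Z > Y → go right. Place as right child of Y.
Insert D: D < X → go left; D < H → go left; D > C → go right; D < G → go left; D < F → go left. Place as left child of F.
Insert S: S < X → go left; S > H → go right; S < T → go left; S > I → go right; S > L → go right; S > R → go right. Place as right child of R.
Insert E: E < X → go left; E < H → go left; E > C → go right; E < G → go left; E < F → go left; E > D → go right. Place as right child of D.
Insert J: J < X → go left; J > H → go right; J < T → go left; J > I → go right; J < L → go left. Place as left child of L.
Insert V: V < X → go left; V > H → go right; V > T → go right; V < W → go left; V > U → go right. Place as right child of U.
Insert B: B < X → go left; B < H → go left; B < C → go left. Place as left child of C.

The deepest node is Q at depth 8.

8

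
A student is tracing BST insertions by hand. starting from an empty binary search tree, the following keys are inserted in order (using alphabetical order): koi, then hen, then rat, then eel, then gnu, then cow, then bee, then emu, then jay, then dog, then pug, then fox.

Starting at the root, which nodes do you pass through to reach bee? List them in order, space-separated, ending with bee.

koi: root
hen: left child of koi (depth 1)
rat: right child of koi (depth 1)
eel: left child of hen (depth 2)
gnu: right child of eel (depth 3)
cow: left child of eel (depth 3)
bee: left child of cow (depth 4)
emu: left child of gnu (depth 4)
jay: right child of hen (depth 2)
dog: right child of cow (depth 4)
pug: left child of rat (depth 2)
fox: right child of emu (depth 5)

koi hen eel cow bee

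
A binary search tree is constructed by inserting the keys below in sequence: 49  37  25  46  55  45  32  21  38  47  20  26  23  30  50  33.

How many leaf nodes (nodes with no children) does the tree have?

Insert 49: tree is empty, so 49 becomes the root.
Insert 37: 37 < 49 → go left. Place as left child of 49.
Insert 25: 25 < 49 → go left; 25 < 37 → go left. Place as left child of 37.
Insert 46: 46 < 49 → go left; 46 > 37 → go right. Place as right child of 37.
Insert 55: 55 > 49 → go right. Place as right child of 49.
Insert 45: 45 < 49 → go left; 45 > 37 → go right; 45 < 46 → go left. Place as left child of 46.
Insert 32: 32 < 49 → go left; 32 < 37 → go left; 32 > 25 → go right. Place as right child of 25.
Insert 21: 21 < 49 → go left; 21 < 37 → go left; 21 < 25 → go left. Place as left child of 25.
Insert 38: 38 < 49 → go left; 38 > 37 → go right; 38 < 46 → go left; 38 < 45 → go left. Place as left child of 45.
Insert 47: 47 < 49 → go left; 47 > 37 → go right; 47 > 46 → go right. Place as right child of 46.
Insert 20: 20 < 49 → go left; 20 < 37 → go left; 20 < 25 → go left; 20 < 21 → go left. Place as left child of 21.
Insert 26: 26 < 49 → go left; 26 < 37 → go left; 26 > 25 → go right; 26 < 32 → go left. Place as left child of 32.
Insert 23: 23 < 49 → go left; 23 < 37 → go left; 23 < 25 → go left; 23 > 21 → go right. Place as right child of 21.
Insert 30: 30 < 49 → go left; 30 < 37 → go left; 30 > 25 → go right; 30 < 32 → go left; 30 > 26 → go right. Place as right child of 26.
Insert 50: 50 > 49 → go right; 50 < 55 → go left. Place as left child of 55.
Insert 33: 33 < 49 → go left; 33 < 37 → go left; 33 > 25 → go right; 33 > 32 → go right. Place as right child of 32.

Leaves: 20, 23, 30, 33, 38, 47, 50 — 7 in total.

7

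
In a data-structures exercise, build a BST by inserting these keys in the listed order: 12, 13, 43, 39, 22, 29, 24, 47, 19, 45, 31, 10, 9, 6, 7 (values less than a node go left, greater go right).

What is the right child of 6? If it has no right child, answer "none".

12: root
13: right child of 12 (depth 1)
43: right child of 13 (depth 2)
39: left child of 43 (depth 3)
22: left child of 39 (depth 4)
29: right child of 22 (depth 5)
24: left child of 29 (depth 6)
47: right child of 43 (depth 3)
19: left child of 22 (depth 5)
45: left child of 47 (depth 4)
31: right child of 29 (depth 6)
10: left child of 12 (depth 1)
9: left child of 10 (depth 2)
6: left child of 9 (depth 3)
7: right child of 6 (depth 4)

7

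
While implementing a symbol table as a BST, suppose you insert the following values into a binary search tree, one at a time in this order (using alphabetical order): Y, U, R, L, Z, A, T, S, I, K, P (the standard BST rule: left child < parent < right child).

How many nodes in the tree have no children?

4

Resulting structure (node: left, right):
  Y: L=U, R=Z
  U: L=R, R=–
  R: L=L, R=T
  L: L=A, R=P
  Z: L=–, R=–
  A: L=–, R=I
  T: L=S, R=–
  S: L=–, R=–
  I: L=–, R=K
  K: L=–, R=–
  P: L=–, R=–

Leaves: K, P, S, Z — 4 in total.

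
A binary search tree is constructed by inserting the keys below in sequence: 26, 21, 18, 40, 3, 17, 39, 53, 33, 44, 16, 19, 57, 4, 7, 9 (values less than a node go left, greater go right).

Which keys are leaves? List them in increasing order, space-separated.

Insert 26: tree is empty, so 26 becomes the root.
Insert 21: 21 < 26 → go left. Place as left child of 26.
Insert 18: 18 < 26 → go left; 18 < 21 → go left. Place as left child of 21.
Insert 40: 40 > 26 → go right. Place as right child of 26.
Insert 3: 3 < 26 → go left; 3 < 21 → go left; 3 < 18 → go left. Place as left child of 18.
Insert 17: 17 < 26 → go left; 17 < 21 → go left; 17 < 18 → go left; 17 > 3 → go right. Place as right child of 3.
Insert 39: 39 > 26 → go right; 39 < 40 → go left. Place as left child of 40.
Insert 53: 53 > 26 → go right; 53 > 40 → go right. Place as right child of 40.
Insert 33: 33 > 26 → go right; 33 < 40 → go left; 33 < 39 → go left. Place as left child of 39.
Insert 44: 44 > 26 → go right; 44 > 40 → go right; 44 < 53 → go left. Place as left child of 53.
Insert 16: 16 < 26 → go left; 16 < 21 → go left; 16 < 18 → go left; 16 > 3 → go right; 16 < 17 → go left. Place as left child of 17.
Insert 19: 19 < 26 → go left; 19 < 21 → go left; 19 > 18 → go right. Place as right child of 18.
Insert 57: 57 > 26 → go right; 57 > 40 → go right; 57 > 53 → go right. Place as right child of 53.
Insert 4: 4 < 26 → go left; 4 < 21 → go left; 4 < 18 → go left; 4 > 3 → go right; 4 < 17 → go left; 4 < 16 → go left. Place as left child of 16.
Insert 7: 7 < 26 → go left; 7 < 21 → go left; 7 < 18 → go left; 7 > 3 → go right; 7 < 17 → go left; 7 < 16 → go left; 7 > 4 → go right. Place as right child of 4.
Insert 9: 9 < 26 → go left; 9 < 21 → go left; 9 < 18 → go left; 9 > 3 → go right; 9 < 17 → go left; 9 < 16 → go left; 9 > 4 → go right; 9 > 7 → go right. Place as right child of 7.

9 19 33 44 57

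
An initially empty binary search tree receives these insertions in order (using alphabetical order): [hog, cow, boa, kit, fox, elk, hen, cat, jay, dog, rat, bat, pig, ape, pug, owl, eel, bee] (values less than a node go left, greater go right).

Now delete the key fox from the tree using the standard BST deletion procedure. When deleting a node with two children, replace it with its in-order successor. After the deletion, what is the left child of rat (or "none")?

hog: root
cow: left child of hog (depth 1)
boa: left child of cow (depth 2)
kit: right child of hog (depth 1)
fox: right child of cow (depth 2)
elk: left child of fox (depth 3)
hen: right child of fox (depth 3)
cat: right child of boa (depth 3)
jay: left child of kit (depth 2)
dog: left child of elk (depth 4)
rat: right child of kit (depth 2)
bat: left child of boa (depth 3)
pig: left child of rat (depth 3)
ape: left child of bat (depth 4)
pug: right child of pig (depth 4)
owl: left child of pig (depth 4)
eel: right child of dog (depth 5)
bee: right child of bat (depth 4)

Delete fox (two children — replace with in-order successor).
After deletion, rat's left child: pig.

pig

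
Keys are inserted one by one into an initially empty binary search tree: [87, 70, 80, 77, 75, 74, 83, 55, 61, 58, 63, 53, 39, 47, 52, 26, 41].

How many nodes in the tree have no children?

Insert 87: tree is empty, so 87 becomes the root.
Insert 70: 70 < 87 → go left. Place as left child of 87.
Insert 80: 80 < 87 → go left; 80 > 70 → go right. Place as right child of 70.
Insert 77: 77 < 87 → go left; 77 > 70 → go right; 77 < 80 → go left. Place as left child of 80.
Insert 75: 75 < 87 → go left; 75 > 70 → go right; 75 < 80 → go left; 75 < 77 → go left. Place as left child of 77.
Insert 74: 74 < 87 → go left; 74 > 70 → go right; 74 < 80 → go left; 74 < 77 → go left; 74 < 75 → go left. Place as left child of 75.
Insert 83: 83 < 87 → go left; 83 > 70 → go right; 83 > 80 → go right. Place as right child of 80.
Insert 55: 55 < 87 → go left; 55 < 70 → go left. Place as left child of 70.
Insert 61: 61 < 87 → go left; 61 < 70 → go left; 61 > 55 → go right. Place as right child of 55.
Insert 58: 58 < 87 → go left; 58 < 70 → go left; 58 > 55 → go right; 58 < 61 → go left. Place as left child of 61.
Insert 63: 63 < 87 → go left; 63 < 70 → go left; 63 > 55 → go right; 63 > 61 → go right. Place as right child of 61.
Insert 53: 53 < 87 → go left; 53 < 70 → go left; 53 < 55 → go left. Place as left child of 55.
Insert 39: 39 < 87 → go left; 39 < 70 → go left; 39 < 55 → go left; 39 < 53 → go left. Place as left child of 53.
Insert 47: 47 < 87 → go left; 47 < 70 → go left; 47 < 55 → go left; 47 < 53 → go left; 47 > 39 → go right. Place as right child of 39.
Insert 52: 52 < 87 → go left; 52 < 70 → go left; 52 < 55 → go left; 52 < 53 → go left; 52 > 39 → go right; 52 > 47 → go right. Place as right child of 47.
Insert 26: 26 < 87 → go left; 26 < 70 → go left; 26 < 55 → go left; 26 < 53 → go left; 26 < 39 → go left. Place as left child of 39.
Insert 41: 41 < 87 → go left; 41 < 70 → go left; 41 < 55 → go left; 41 < 53 → go left; 41 > 39 → go right; 41 < 47 → go left. Place as left child of 47.

Leaves: 26, 41, 52, 58, 63, 74, 83 — 7 in total.

7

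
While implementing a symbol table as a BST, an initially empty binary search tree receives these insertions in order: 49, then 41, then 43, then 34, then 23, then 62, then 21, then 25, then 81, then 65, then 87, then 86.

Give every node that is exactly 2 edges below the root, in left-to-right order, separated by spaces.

34 43 81

Insert 49: tree is empty, so 49 becomes the root.
Insert 41: 41 < 49 → go left. Place as left child of 49.
Insert 43: 43 < 49 → go left; 43 > 41 → go right. Place as right child of 41.
Insert 34: 34 < 49 → go left; 34 < 41 → go left. Place as left child of 41.
Insert 23: 23 < 49 → go left; 23 < 41 → go left; 23 < 34 → go left. Place as left child of 34.
Insert 62: 62 > 49 → go right. Place as right child of 49.
Insert 21: 21 < 49 → go left; 21 < 41 → go left; 21 < 34 → go left; 21 < 23 → go left. Place as left child of 23.
Insert 25: 25 < 49 → go left; 25 < 41 → go left; 25 < 34 → go left; 25 > 23 → go right. Place as right child of 23.
Insert 81: 81 > 49 → go right; 81 > 62 → go right. Place as right child of 62.
Insert 65: 65 > 49 → go right; 65 > 62 → go right; 65 < 81 → go left. Place as left child of 81.
Insert 87: 87 > 49 → go right; 87 > 62 → go right; 87 > 81 → go right. Place as right child of 81.
Insert 86: 86 > 49 → go right; 86 > 62 → go right; 86 > 81 → go right; 86 < 87 → go left. Place as left child of 87.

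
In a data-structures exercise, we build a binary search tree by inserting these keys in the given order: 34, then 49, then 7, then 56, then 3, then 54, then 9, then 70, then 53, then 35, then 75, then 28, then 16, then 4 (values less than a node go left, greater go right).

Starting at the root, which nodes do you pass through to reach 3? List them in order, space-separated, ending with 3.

34 7 3

34: root
49: right child of 34 (depth 1)
7: left child of 34 (depth 1)
56: right child of 49 (depth 2)
3: left child of 7 (depth 2)
54: left child of 56 (depth 3)
9: right child of 7 (depth 2)
70: right child of 56 (depth 3)
53: left child of 54 (depth 4)
35: left child of 49 (depth 2)
75: right child of 70 (depth 4)
28: right child of 9 (depth 3)
16: left child of 28 (depth 4)
4: right child of 3 (depth 3)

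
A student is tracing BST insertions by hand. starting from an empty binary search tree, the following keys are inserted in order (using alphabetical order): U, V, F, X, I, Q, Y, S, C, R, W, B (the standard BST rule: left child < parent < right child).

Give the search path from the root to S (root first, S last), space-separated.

Insert U: tree is empty, so U becomes the root.
Insert V: V > U → go right. Place as right child of U.
Insert F: F < U → go left. Place as left child of U.
Insert X: X > U → go right; X > V → go right. Place as right child of V.
Insert I: I < U → go left; I > F → go right. Place as right child of F.
Insert Q: Q < U → go left; Q > F → go right; Q > I → go right. Place as right child of I.
Insert Y: Y > U → go right; Y > V → go right; Y > X → go right. Place as right child of X.
Insert S: S < U → go left; S > F → go right; S > I → go right; S > Q → go right. Place as right child of Q.
Insert C: C < U → go left; C < F → go left. Place as left child of F.
Insert R: R < U → go left; R > F → go right; R > I → go right; R > Q → go right; R < S → go left. Place as left child of S.
Insert W: W > U → go right; W > V → go right; W < X → go left. Place as left child of X.
Insert B: B < U → go left; B < F → go left; B < C → go left. Place as left child of C.

U F I Q S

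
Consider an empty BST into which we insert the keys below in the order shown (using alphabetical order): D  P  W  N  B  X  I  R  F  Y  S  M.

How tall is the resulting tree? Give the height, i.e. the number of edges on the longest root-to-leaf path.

4

D: root
P: right child of D (depth 1)
W: right child of P (depth 2)
N: left child of P (depth 2)
B: left child of D (depth 1)
X: right child of W (depth 3)
I: left child of N (depth 3)
R: left child of W (depth 3)
F: left child of I (depth 4)
Y: right child of X (depth 4)
S: right child of R (depth 4)
M: right child of I (depth 4)

The deepest node is F at depth 4.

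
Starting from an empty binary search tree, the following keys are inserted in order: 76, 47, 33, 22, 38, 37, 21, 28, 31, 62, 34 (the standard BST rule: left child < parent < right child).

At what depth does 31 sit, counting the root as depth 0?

76: root
47: left child of 76 (depth 1)
33: left child of 47 (depth 2)
22: left child of 33 (depth 3)
38: right child of 33 (depth 3)
37: left child of 38 (depth 4)
21: left child of 22 (depth 4)
28: right child of 22 (depth 4)
31: right child of 28 (depth 5)
62: right child of 47 (depth 2)
34: left child of 37 (depth 5)

Path to 31: 76 → 47 → 33 → 22 → 28 → 31, which is 5 edges.

5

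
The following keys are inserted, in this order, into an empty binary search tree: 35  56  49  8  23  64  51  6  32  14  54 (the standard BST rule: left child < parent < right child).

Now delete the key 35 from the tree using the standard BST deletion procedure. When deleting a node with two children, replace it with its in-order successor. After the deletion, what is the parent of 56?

35: root
56: right child of 35 (depth 1)
49: left child of 56 (depth 2)
8: left child of 35 (depth 1)
23: right child of 8 (depth 2)
64: right child of 56 (depth 2)
51: right child of 49 (depth 3)
6: left child of 8 (depth 2)
32: right child of 23 (depth 3)
14: left child of 23 (depth 3)
54: right child of 51 (depth 4)

Delete 35 (two children — replace with in-order successor).
After deletion, 56's parent is 49.

49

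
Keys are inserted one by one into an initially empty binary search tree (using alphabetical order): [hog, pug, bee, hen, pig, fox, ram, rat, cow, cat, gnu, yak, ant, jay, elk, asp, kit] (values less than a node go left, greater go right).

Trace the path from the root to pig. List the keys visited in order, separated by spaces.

hog: root
pug: right child of hog (depth 1)
bee: left child of hog (depth 1)
hen: right child of bee (depth 2)
pig: left child of pug (depth 2)
fox: left child of hen (depth 3)
ram: right child of pug (depth 2)
rat: right child of ram (depth 3)
cow: left child of fox (depth 4)
cat: left child of cow (depth 5)
gnu: right child of fox (depth 4)
yak: right child of rat (depth 4)
ant: left child of bee (depth 2)
jay: left child of pig (depth 3)
elk: right child of cow (depth 5)
asp: right child of ant (depth 3)
kit: right child of jay (depth 4)

hog pug pig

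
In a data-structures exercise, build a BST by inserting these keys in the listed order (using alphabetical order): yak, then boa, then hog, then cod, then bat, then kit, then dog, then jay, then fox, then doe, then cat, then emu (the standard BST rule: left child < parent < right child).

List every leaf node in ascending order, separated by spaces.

bat cat doe emu jay

yak: root
boa: left child of yak (depth 1)
hog: right child of boa (depth 2)
cod: left child of hog (depth 3)
bat: left child of boa (depth 2)
kit: right child of hog (depth 3)
dog: right child of cod (depth 4)
jay: left child of kit (depth 4)
fox: right child of dog (depth 5)
doe: left child of dog (depth 5)
cat: left child of cod (depth 4)
emu: left child of fox (depth 6)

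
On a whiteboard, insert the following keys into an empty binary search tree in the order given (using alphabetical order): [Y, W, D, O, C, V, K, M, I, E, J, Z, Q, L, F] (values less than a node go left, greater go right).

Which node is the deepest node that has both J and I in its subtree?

Resulting structure (node: left, right):
  Y: L=W, R=Z
  W: L=D, R=–
  D: L=C, R=O
  O: L=K, R=V
  C: L=–, R=–
  V: L=Q, R=–
  K: L=I, R=M
  M: L=L, R=–
  I: L=E, R=J
  E: L=–, R=F
  J: L=–, R=–
  Z: L=–, R=–
  Q: L=–, R=–
  L: L=–, R=–
  F: L=–, R=–

Path to J: Y → W → D → O → K → I → J
Path to I: Y → W → D → O → K → I
I lies on both paths and is an ancestor of the other node.

I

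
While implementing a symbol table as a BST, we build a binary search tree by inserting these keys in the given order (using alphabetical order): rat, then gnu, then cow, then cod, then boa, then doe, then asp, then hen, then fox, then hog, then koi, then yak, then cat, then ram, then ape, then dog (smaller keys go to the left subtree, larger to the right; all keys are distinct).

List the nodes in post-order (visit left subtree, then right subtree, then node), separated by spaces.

ape asp cat boa cod dog fox doe cow ram koi hog hen gnu yak rat

rat: root
gnu: left child of rat (depth 1)
cow: left child of gnu (depth 2)
cod: left child of cow (depth 3)
boa: left child of cod (depth 4)
doe: right child of cow (depth 3)
asp: left child of boa (depth 5)
hen: right child of gnu (depth 2)
fox: right child of doe (depth 4)
hog: right child of hen (depth 3)
koi: right child of hog (depth 4)
yak: right child of rat (depth 1)
cat: right child of boa (depth 5)
ram: right child of koi (depth 5)
ape: left child of asp (depth 6)
dog: left child of fox (depth 5)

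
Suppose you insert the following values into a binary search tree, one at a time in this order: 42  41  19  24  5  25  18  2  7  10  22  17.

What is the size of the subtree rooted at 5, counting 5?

6

42: root
41: left child of 42 (depth 1)
19: left child of 41 (depth 2)
24: right child of 19 (depth 3)
5: left child of 19 (depth 3)
25: right child of 24 (depth 4)
18: right child of 5 (depth 4)
2: left child of 5 (depth 4)
7: left child of 18 (depth 5)
10: right child of 7 (depth 6)
22: left child of 24 (depth 4)
17: right child of 10 (depth 7)

Subtree rooted at 5 contains: 5, 2, 18, 7, 10, 17 — 6 nodes.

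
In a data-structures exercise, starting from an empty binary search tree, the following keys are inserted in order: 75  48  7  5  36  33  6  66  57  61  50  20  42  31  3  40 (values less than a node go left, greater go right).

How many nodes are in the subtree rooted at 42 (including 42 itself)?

2

Resulting structure (node: left, right):
  75: L=48, R=–
  48: L=7, R=66
  7: L=5, R=36
  5: L=3, R=6
  36: L=33, R=42
  33: L=20, R=–
  6: L=–, R=–
  66: L=57, R=–
  57: L=50, R=61
  61: L=–, R=–
  50: L=–, R=–
  20: L=–, R=31
  42: L=40, R=–
  31: L=–, R=–
  3: L=–, R=–
  40: L=–, R=–

Subtree rooted at 42 contains: 42, 40 — 2 nodes.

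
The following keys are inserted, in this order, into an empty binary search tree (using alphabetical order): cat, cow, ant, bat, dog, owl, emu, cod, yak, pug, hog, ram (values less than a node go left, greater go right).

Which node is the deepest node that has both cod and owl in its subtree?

Insert cat: tree is empty, so cat becomes the root.
Insert cow: cow > cat → go right. Place as right child of cat.
Insert ant: ant < cat → go left. Place as left child of cat.
Insert bat: bat < cat → go left; bat > ant → go right. Place as right child of ant.
Insert dog: dog > cat → go right; dog > cow → go right. Place as right child of cow.
Insert owl: owl > cat → go right; owl > cow → go right; owl > dog → go right. Place as right child of dog.
Insert emu: emu > cat → go right; emu > cow → go right; emu > dog → go right; emu < owl → go left. Place as left child of owl.
Insert cod: cod > cat → go right; cod < cow → go left. Place as left child of cow.
Insert yak: yak > cat → go right; yak > cow → go right; yak > dog → go right; yak > owl → go right. Place as right child of owl.
Insert pug: pug > cat → go right; pug > cow → go right; pug > dog → go right; pug > owl → go right; pug < yak → go left. Place as left child of yak.
Insert hog: hog > cat → go right; hog > cow → go right; hog > dog → go right; hog < owl → go left; hog > emu → go right. Place as right child of emu.
Insert ram: ram > cat → go right; ram > cow → go right; ram > dog → go right; ram > owl → go right; ram < yak → go left; ram > pug → go right. Place as right child of pug.

Path to cod: cat → cow → cod
Path to owl: cat → cow → dog → owl
The paths share a prefix ending at cow, then split left and right.

cow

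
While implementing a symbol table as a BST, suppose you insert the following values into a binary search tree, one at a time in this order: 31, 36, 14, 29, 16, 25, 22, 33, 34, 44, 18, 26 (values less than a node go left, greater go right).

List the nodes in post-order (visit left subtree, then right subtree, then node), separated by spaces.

18 22 26 25 16 29 14 34 33 44 36 31

Insert 31: tree is empty, so 31 becomes the root.
Insert 36: 36 > 31 → go right. Place as right child of 31.
Insert 14: 14 < 31 → go left. Place as left child of 31.
Insert 29: 29 < 31 → go left; 29 > 14 → go right. Place as right child of 14.
Insert 16: 16 < 31 → go left; 16 > 14 → go right; 16 < 29 → go left. Place as left child of 29.
Insert 25: 25 < 31 → go left; 25 > 14 → go right; 25 < 29 → go left; 25 > 16 → go right. Place as right child of 16.
Insert 22: 22 < 31 → go left; 22 > 14 → go right; 22 < 29 → go left; 22 > 16 → go right; 22 < 25 → go left. Place as left child of 25.
Insert 33: 33 > 31 → go right; 33 < 36 → go left. Place as left child of 36.
Insert 34: 34 > 31 → go right; 34 < 36 → go left; 34 > 33 → go right. Place as right child of 33.
Insert 44: 44 > 31 → go right; 44 > 36 → go right. Place as right child of 36.
Insert 18: 18 < 31 → go left; 18 > 14 → go right; 18 < 29 → go left; 18 > 16 → go right; 18 < 25 → go left; 18 < 22 → go left. Place as left child of 22.
Insert 26: 26 < 31 → go left; 26 > 14 → go right; 26 < 29 → go left; 26 > 16 → go right; 26 > 25 → go right. Place as right child of 25.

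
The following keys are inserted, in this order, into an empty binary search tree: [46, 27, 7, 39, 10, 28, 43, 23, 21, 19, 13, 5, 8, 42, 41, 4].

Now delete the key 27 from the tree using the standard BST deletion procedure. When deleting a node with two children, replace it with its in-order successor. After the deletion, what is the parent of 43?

39

Insert 46: tree is empty, so 46 becomes the root.
Insert 27: 27 < 46 → go left. Place as left child of 46.
Insert 7: 7 < 46 → go left; 7 < 27 → go left. Place as left child of 27.
Insert 39: 39 < 46 → go left; 39 > 27 → go right. Place as right child of 27.
Insert 10: 10 < 46 → go left; 10 < 27 → go left; 10 > 7 → go right. Place as right child of 7.
Insert 28: 28 < 46 → go left; 28 > 27 → go right; 28 < 39 → go left. Place as left child of 39.
Insert 43: 43 < 46 → go left; 43 > 27 → go right; 43 > 39 → go right. Place as right child of 39.
Insert 23: 23 < 46 → go left; 23 < 27 → go left; 23 > 7 → go right; 23 > 10 → go right. Place as right child of 10.
Insert 21: 21 < 46 → go left; 21 < 27 → go left; 21 > 7 → go right; 21 > 10 → go right; 21 < 23 → go left. Place as left child of 23.
Insert 19: 19 < 46 → go left; 19 < 27 → go left; 19 > 7 → go right; 19 > 10 → go right; 19 < 23 → go left; 19 < 21 → go left. Place as left child of 21.
Insert 13: 13 < 46 → go left; 13 < 27 → go left; 13 > 7 → go right; 13 > 10 → go right; 13 < 23 → go left; 13 < 21 → go left; 13 < 19 → go left. Place as left child of 19.
Insert 5: 5 < 46 → go left; 5 < 27 → go left; 5 < 7 → go left. Place as left child of 7.
Insert 8: 8 < 46 → go left; 8 < 27 → go left; 8 > 7 → go right; 8 < 10 → go left. Place as left child of 10.
Insert 42: 42 < 46 → go left; 42 > 27 → go right; 42 > 39 → go right; 42 < 43 → go left. Place as left child of 43.
Insert 41: 41 < 46 → go left; 41 > 27 → go right; 41 > 39 → go right; 41 < 43 → go left; 41 < 42 → go left. Place as left child of 42.
Insert 4: 4 < 46 → go left; 4 < 27 → go left; 4 < 7 → go left; 4 < 5 → go left. Place as left child of 5.

Delete 27 (two children — replace with in-order successor).
After deletion, 43's parent is 39.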